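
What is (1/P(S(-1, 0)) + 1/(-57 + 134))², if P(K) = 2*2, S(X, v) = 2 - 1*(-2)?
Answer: 6561/94864 ≈ 0.069162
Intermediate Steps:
S(X, v) = 4 (S(X, v) = 2 + 2 = 4)
P(K) = 4
(1/P(S(-1, 0)) + 1/(-57 + 134))² = (1/4 + 1/(-57 + 134))² = (¼ + 1/77)² = (81/308)² = 6561/94864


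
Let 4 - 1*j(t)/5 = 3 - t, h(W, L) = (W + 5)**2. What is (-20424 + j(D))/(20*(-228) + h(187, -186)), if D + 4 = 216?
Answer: -6453/10768 ≈ -0.59928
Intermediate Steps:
h(W, L) = (5 + W)**2
D = 212 (D = -4 + 216 = 212)
j(t) = 5 + 5*t (j(t) = 20 - 5*(3 - t) = 20 + (-15 + 5*t) = 5 + 5*t)
(-20424 + j(D))/(20*(-228) + h(187, -186)) = (-20424 + (5 + 5*212))/(20*(-228) + (5 + 187)**2) = (-20424 + (5 + 1060))/(-4560 + 192**2) = (-20424 + 1065)/(-4560 + 36864) = -19359/32304 = -19359*1/32304 = -6453/10768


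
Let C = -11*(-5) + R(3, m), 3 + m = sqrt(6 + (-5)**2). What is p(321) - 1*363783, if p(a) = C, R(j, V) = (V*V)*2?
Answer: -363648 - 12*sqrt(31) ≈ -3.6372e+5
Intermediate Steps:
m = -3 + sqrt(31) (m = -3 + sqrt(6 + (-5)**2) = -3 + sqrt(6 + 25) = -3 + sqrt(31) ≈ 2.5678)
R(j, V) = 2*V**2 (R(j, V) = V**2*2 = 2*V**2)
C = 55 + 2*(-3 + sqrt(31))**2 (C = -11*(-5) + 2*(-3 + sqrt(31))**2 = 55 + 2*(-3 + sqrt(31))**2 ≈ 68.187)
p(a) = 135 - 12*sqrt(31)
p(321) - 1*363783 = (135 - 12*sqrt(31)) - 1*363783 = (135 - 12*sqrt(31)) - 363783 = -363648 - 12*sqrt(31)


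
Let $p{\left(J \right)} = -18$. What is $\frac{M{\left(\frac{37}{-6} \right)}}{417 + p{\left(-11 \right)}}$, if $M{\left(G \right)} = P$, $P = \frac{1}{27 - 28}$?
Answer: $- \frac{1}{399} \approx -0.0025063$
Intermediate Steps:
$P = -1$ ($P = \frac{1}{-1} = -1$)
$M{\left(G \right)} = -1$
$\frac{M{\left(\frac{37}{-6} \right)}}{417 + p{\left(-11 \right)}} = \frac{1}{417 - 18} \left(-1\right) = \frac{1}{399} \left(-1\right) = - \frac{1}{399}$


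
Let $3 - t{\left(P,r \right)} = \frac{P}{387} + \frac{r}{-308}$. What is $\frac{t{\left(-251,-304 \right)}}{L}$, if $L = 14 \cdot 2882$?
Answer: $\frac{19828}{300582513} \approx 6.5965 \cdot 10^{-5}$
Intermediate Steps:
$t{\left(P,r \right)} = 3 - \frac{P}{387} + \frac{r}{308}$ ($t{\left(P,r \right)} = 3 - \left(\frac{P}{387} + \frac{r}{-308}\right) = 3 - \left(P \frac{1}{387} + r \left(- \frac{1}{308}\right)\right) = 3 - \left(\frac{P}{387} - \frac{r}{308}\right) = 3 - \left(- \frac{r}{308} + \frac{P}{387}\right) = 3 - \frac{P}{387} + \frac{r}{308}$)
$L = 40348$
$\frac{t{\left(-251,-304 \right)}}{L} = \frac{3 - - \frac{251}{387} + \frac{1}{308} \left(-304\right)}{40348} = \left(3 + \frac{251}{387} - \frac{76}{77}\right) \frac{1}{40348} = \frac{79312}{29799} \cdot \frac{1}{40348} = \frac{19828}{300582513}$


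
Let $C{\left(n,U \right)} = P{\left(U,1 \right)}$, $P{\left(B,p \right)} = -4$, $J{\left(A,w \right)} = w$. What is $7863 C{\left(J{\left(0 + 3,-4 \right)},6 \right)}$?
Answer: $-31452$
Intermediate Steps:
$C{\left(n,U \right)} = -4$
$7863 C{\left(J{\left(0 + 3,-4 \right)},6 \right)} = 7863 \left(-4\right) = -31452$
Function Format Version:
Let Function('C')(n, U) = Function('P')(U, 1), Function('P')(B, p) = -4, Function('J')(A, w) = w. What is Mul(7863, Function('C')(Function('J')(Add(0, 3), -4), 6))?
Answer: -31452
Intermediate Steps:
Function('C')(n, U) = -4
Mul(7863, Function('C')(Function('J')(Add(0, 3), -4), 6)) = Mul(7863, -4) = -31452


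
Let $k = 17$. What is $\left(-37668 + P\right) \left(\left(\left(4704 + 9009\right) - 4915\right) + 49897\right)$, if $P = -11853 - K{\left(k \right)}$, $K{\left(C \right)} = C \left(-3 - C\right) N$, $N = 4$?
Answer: $-2826809895$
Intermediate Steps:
$K{\left(C \right)} = 4 C \left(-3 - C\right)$ ($K{\left(C \right)} = C \left(-3 - C\right) 4 = 4 C \left(-3 - C\right)$)
$P = -10493$ ($P = -11853 - \left(-4\right) 17 \left(3 + 17\right) = -11853 - \left(-4\right) 17 \cdot 20 = -11853 - -1360 = -11853 + 1360 = -10493$)
$\left(-37668 + P\right) \left(\left(\left(4704 + 9009\right) - 4915\right) + 49897\right) = \left(-37668 - 10493\right) \left(\left(\left(4704 + 9009\right) - 4915\right) + 49897\right) = - 48161 \left(\left(13713 - 4915\right) + 49897\right) = - 48161 \left(8798 + 49897\right) = \left(-48161\right) 58695 = -2826809895$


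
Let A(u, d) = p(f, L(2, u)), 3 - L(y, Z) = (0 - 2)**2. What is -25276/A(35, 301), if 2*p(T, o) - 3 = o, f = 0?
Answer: -25276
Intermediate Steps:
L(y, Z) = -1 (L(y, Z) = 3 - (0 - 2)**2 = 3 - 1*(-2)**2 = 3 - 1*4 = 3 - 4 = -1)
p(T, o) = 3/2 + o/2
A(u, d) = 1 (A(u, d) = 3/2 + (1/2)*(-1) = 3/2 - 1/2 = 1)
-25276/A(35, 301) = -25276/1 = -25276*1 = -25276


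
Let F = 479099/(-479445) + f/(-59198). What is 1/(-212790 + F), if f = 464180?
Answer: -14191092555/3019848040019801 ≈ -4.6993e-6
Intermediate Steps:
F = -125455241351/14191092555 (F = 479099/(-479445) + 464180/(-59198) = 479099*(-1/479445) + 464180*(-1/59198) = -479099/479445 - 232090/29599 = -125455241351/14191092555 ≈ -8.8404)
1/(-212790 + F) = 1/(-212790 - 125455241351/14191092555) = 1/(-3019848040019801/14191092555) = -14191092555/3019848040019801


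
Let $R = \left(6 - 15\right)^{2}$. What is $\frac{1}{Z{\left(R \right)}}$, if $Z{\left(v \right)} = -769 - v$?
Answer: $- \frac{1}{850} \approx -0.0011765$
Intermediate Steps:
$R = 81$ ($R = \left(-9\right)^{2} = 81$)
$\frac{1}{Z{\left(R \right)}} = \frac{1}{-769 - 81} = \frac{1}{-850} = - \frac{1}{850}$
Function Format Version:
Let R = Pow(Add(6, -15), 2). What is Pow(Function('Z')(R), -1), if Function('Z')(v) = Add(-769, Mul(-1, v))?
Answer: Rational(-1, 850) ≈ -0.0011765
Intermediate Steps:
R = 81 (R = Pow(-9, 2) = 81)
Pow(Function('Z')(R), -1) = Pow(Add(-769, Mul(-1, 81)), -1) = Pow(Add(-769, -81), -1) = Pow(-850, -1) = Rational(-1, 850)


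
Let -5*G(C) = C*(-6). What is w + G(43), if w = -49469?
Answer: -247087/5 ≈ -49417.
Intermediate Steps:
G(C) = 6*C/5 (G(C) = -C*(-6)/5 = -(-6)*C/5 = 6*C/5)
w + G(43) = -49469 + (6/5)*43 = -49469 + 258/5 = -247087/5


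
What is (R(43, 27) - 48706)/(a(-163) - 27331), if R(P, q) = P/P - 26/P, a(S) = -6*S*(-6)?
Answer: 2094341/1427557 ≈ 1.4671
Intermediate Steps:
a(S) = 36*S
R(P, q) = 1 - 26/P
(R(43, 27) - 48706)/(a(-163) - 27331) = ((-26 + 43)/43 - 48706)/(36*(-163) - 27331) = ((1/43)*17 - 48706)/(-5868 - 27331) = (17/43 - 48706)/(-33199) = -2094341/43*(-1/33199) = 2094341/1427557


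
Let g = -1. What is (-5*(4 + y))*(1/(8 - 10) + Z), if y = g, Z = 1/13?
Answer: 165/26 ≈ 6.3462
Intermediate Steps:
Z = 1/13 (Z = 1*(1/13) = 1/13 ≈ 0.076923)
y = -1
(-5*(4 + y))*(1/(8 - 10) + Z) = (-5*(4 - 1))*(1/(8 - 10) + 1/13) = (-5*3)*(1/(-2) + 1/13) = -15*(-1/2 + 1/13) = -15*(-11/26) = 165/26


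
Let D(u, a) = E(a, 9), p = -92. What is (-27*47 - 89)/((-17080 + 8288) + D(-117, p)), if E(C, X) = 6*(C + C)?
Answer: 679/4948 ≈ 0.13723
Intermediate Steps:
E(C, X) = 12*C (E(C, X) = 6*(2*C) = 12*C)
D(u, a) = 12*a
(-27*47 - 89)/((-17080 + 8288) + D(-117, p)) = (-27*47 - 89)/((-17080 + 8288) + 12*(-92)) = (-1269 - 89)/(-8792 - 1104) = -1358/(-9896) = -1358*(-1/9896) = 679/4948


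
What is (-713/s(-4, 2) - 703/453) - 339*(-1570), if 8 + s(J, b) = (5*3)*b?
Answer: 5303865725/9966 ≈ 5.3220e+5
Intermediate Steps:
s(J, b) = -8 + 15*b (s(J, b) = -8 + (5*3)*b = -8 + 15*b)
(-713/s(-4, 2) - 703/453) - 339*(-1570) = (-713/(-8 + 15*2) - 703/453) - 339*(-1570) = (-713/(-8 + 30) - 703*1/453) + 532230 = (-713/22 - 703/453) + 532230 = -338455/9966 + 532230 = 5303865725/9966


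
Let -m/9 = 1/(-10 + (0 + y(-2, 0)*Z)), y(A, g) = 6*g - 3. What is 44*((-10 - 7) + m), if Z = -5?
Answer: -4136/5 ≈ -827.20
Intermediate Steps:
y(A, g) = -3 + 6*g
m = -9/5 (m = -9/(-10 + (0 + (-3 + 6*0)*(-5))) = -9/(-10 + (0 + (-3 + 0)*(-5))) = -9/(-10 + (0 - 3*(-5))) = -9/(-10 + (0 + 15)) = -9/(-10 + 15) = -9/5 ≈ -1.8000)
44*((-10 - 7) + m) = 44*((-10 - 7) - 9/5) = 44*(-17 - 9/5) = 44*(-94/5) = -4136/5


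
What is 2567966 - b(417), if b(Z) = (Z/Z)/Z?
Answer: 1070841821/417 ≈ 2.5680e+6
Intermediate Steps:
b(Z) = 1/Z
2567966 - b(417) = 2567966 - 1/417 = 1070841821/417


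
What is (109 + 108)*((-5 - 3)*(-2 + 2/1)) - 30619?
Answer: -30619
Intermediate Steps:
(109 + 108)*((-5 - 3)*(-2 + 2/1)) - 30619 = 217*(-8*(-2 + 2*1)) - 30619 = 217*(-8*(-2 + 2)) - 30619 = 217*(-8*0) - 30619 = 217*0 - 30619 = 0 - 30619 = -30619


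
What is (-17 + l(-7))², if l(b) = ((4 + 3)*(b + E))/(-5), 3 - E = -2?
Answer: 5041/25 ≈ 201.64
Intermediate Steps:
E = 5 (E = 3 - 1*(-2) = 3 + 2 = 5)
l(b) = -7 - 7*b/5 (l(b) = ((4 + 3)*(b + 5))/(-5) = (7*(5 + b))*(-⅕) = (35 + 7*b)*(-⅕) = -7 - 7*b/5)
(-17 + l(-7))² = (-17 + (-7 - 7/5*(-7)))² = (-17 + (-7 + 49/5))² = (-17 + 14/5)² = (-71/5)² = 5041/25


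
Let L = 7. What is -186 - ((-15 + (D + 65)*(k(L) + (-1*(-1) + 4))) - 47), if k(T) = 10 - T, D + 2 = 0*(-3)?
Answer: -628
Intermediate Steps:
D = -2 (D = -2 + 0*(-3) = -2 + 0 = -2)
-186 - ((-15 + (D + 65)*(k(L) + (-1*(-1) + 4))) - 47) = -186 - ((-15 + (-2 + 65)*((10 - 1*7) + (-1*(-1) + 4))) - 47) = -186 - ((-15 + 63*((10 - 7) + (1 + 4))) - 47) = -186 - ((-15 + 63*(3 + 5)) - 47) = -186 - ((-15 + 63*8) - 47) = -186 - ((-15 + 504) - 47) = -186 - (489 - 47) = -186 - 1*442 = -186 - 442 = -628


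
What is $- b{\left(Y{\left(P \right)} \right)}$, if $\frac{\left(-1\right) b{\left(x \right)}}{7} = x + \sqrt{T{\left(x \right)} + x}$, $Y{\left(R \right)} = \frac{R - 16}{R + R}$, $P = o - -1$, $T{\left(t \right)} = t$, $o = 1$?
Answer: $- \frac{49}{2} + 7 i \sqrt{7} \approx -24.5 + 18.52 i$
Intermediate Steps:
$P = 2$ ($P = 1 - -1 = 1 + 1 = 2$)
$Y{\left(R \right)} = \frac{-16 + R}{2 R}$
$b{\left(x \right)} = - 7 x - 7 \sqrt{2} \sqrt{x}$ ($b{\left(x \right)} = - 7 \left(x + \sqrt{x + x}\right) = - 7 \left(x + \sqrt{2 x}\right) = - 7 \left(x + \sqrt{2} \sqrt{x}\right) = - 7 x - 7 \sqrt{2} \sqrt{x}$)
$- b{\left(Y{\left(P \right)} \right)} = - (- 7 \frac{-16 + 2}{2 \cdot 2} - 7 \sqrt{2} \sqrt{\frac{-16 + 2}{2 \cdot 2}}) = - (- 7 \cdot \frac{1}{2} \cdot \frac{1}{2} \left(-14\right) - 7 \sqrt{2} \sqrt{\frac{1}{2} \cdot \frac{1}{2} \left(-14\right)}) = - (\left(-7\right) \left(- \frac{7}{2}\right) - 7 \sqrt{2} \sqrt{- \frac{7}{2}}) = - (\frac{49}{2} - 7 \sqrt{2} \frac{i \sqrt{14}}{2}) = - (\frac{49}{2} - 7 i \sqrt{7}) = - \frac{49}{2} + 7 i \sqrt{7}$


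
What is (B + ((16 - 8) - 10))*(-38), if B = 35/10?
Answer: -57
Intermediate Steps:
B = 7/2 (B = 35*(1/10) = 7/2 ≈ 3.5000)
(B + ((16 - 8) - 10))*(-38) = (7/2 + ((16 - 8) - 10))*(-38) = (7/2 + (8 - 10))*(-38) = (7/2 - 2)*(-38) = (3/2)*(-38) = -57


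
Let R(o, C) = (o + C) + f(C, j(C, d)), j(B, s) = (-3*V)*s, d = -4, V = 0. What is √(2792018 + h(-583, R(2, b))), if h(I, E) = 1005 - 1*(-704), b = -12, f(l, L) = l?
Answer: √2793727 ≈ 1671.4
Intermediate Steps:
j(B, s) = 0 (j(B, s) = (-3*0)*s = 0*s = 0)
R(o, C) = o + 2*C (R(o, C) = (o + C) + C = (C + o) + C = o + 2*C)
h(I, E) = 1709 (h(I, E) = 1005 + 704 = 1709)
√(2792018 + h(-583, R(2, b))) = √(2792018 + 1709) = √2793727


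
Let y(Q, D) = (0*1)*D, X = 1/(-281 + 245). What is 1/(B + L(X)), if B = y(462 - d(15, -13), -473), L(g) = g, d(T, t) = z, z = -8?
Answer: -36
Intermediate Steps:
X = -1/36 (X = 1/(-36) = -1/36 ≈ -0.027778)
d(T, t) = -8
y(Q, D) = 0 (y(Q, D) = 0*D = 0)
B = 0
1/(B + L(X)) = 1/(0 - 1/36) = 1/(-1/36) = -36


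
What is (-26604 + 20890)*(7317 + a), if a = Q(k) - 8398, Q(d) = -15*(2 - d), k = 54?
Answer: 1719914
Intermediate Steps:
Q(d) = -30 + 15*d
a = -7618 (a = (-30 + 15*54) - 8398 = (-30 + 810) - 8398 = 780 - 8398 = -7618)
(-26604 + 20890)*(7317 + a) = (-26604 + 20890)*(7317 - 7618) = -5714*(-301) = 1719914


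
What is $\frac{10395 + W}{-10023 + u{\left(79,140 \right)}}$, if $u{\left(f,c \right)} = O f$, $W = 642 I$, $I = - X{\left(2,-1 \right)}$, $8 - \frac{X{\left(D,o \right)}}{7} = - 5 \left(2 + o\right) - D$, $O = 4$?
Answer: $\frac{57015}{9707} \approx 5.8736$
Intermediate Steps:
$X{\left(D,o \right)} = 126 + 7 D + 35 o$ ($X{\left(D,o \right)} = 56 - 7 \left(- 5 \left(2 + o\right) - D\right) = 56 - 7 \left(\left(-10 - 5 o\right) - D\right) = 56 - 7 \left(-10 - D - 5 o\right) = 56 + \left(70 + 7 D + 35 o\right) = 126 + 7 D + 35 o$)
$I = -105$ ($I = - (126 + 7 \cdot 2 + 35 \left(-1\right)) = - (126 + 14 - 35) = \left(-1\right) 105 = -105$)
$W = -67410$ ($W = 642 \left(-105\right) = -67410$)
$u{\left(f,c \right)} = 4 f$
$\frac{10395 + W}{-10023 + u{\left(79,140 \right)}} = \frac{10395 - 67410}{-10023 + 4 \cdot 79} = - \frac{57015}{-10023 + 316} = - \frac{57015}{-9707} = \left(-57015\right) \left(- \frac{1}{9707}\right) = \frac{57015}{9707}$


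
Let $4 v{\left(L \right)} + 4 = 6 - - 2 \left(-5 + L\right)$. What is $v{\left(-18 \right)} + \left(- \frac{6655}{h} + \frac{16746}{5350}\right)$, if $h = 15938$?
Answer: $- \frac{353328901}{42634150} \approx -8.2875$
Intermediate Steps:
$v{\left(L \right)} = -2 + \frac{L}{2}$ ($v{\left(L \right)} = -1 + \frac{6 - - 2 \left(-5 + L\right)}{4} = -1 + \frac{6 - \left(10 - 2 L\right)}{4} = -1 + \frac{6 + \left(-10 + 2 L\right)}{4} = -1 + \frac{-4 + 2 L}{4} = -1 + \left(-1 + \frac{L}{2}\right) = -2 + \frac{L}{2}$)
$v{\left(-18 \right)} + \left(- \frac{6655}{h} + \frac{16746}{5350}\right) = \left(-2 + \frac{1}{2} \left(-18\right)\right) + \left(- \frac{6655}{15938} + \frac{16746}{5350}\right) = \left(-2 - 9\right) + \left(\left(-6655\right) \frac{1}{15938} + 16746 \cdot \frac{1}{5350}\right) = -11 + \left(- \frac{6655}{15938} + \frac{8373}{2675}\right) = -11 + \frac{115646749}{42634150} = - \frac{353328901}{42634150}$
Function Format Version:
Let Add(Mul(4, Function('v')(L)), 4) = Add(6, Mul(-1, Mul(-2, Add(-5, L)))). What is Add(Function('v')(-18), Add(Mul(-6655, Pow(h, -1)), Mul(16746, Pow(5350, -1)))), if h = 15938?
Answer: Rational(-353328901, 42634150) ≈ -8.2875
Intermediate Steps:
Function('v')(L) = Add(-2, Mul(Rational(1, 2), L)) (Function('v')(L) = Add(-1, Mul(Rational(1, 4), Add(6, Mul(-1, Mul(-2, Add(-5, L)))))) = Add(-1, Mul(Rational(1, 4), Add(6, Mul(-1, Add(10, Mul(-2, L)))))) = Add(-1, Mul(Rational(1, 4), Add(6, Add(-10, Mul(2, L))))) = Add(-1, Mul(Rational(1, 4), Add(-4, Mul(2, L)))) = Add(-1, Add(-1, Mul(Rational(1, 2), L))) = Add(-2, Mul(Rational(1, 2), L)))
Add(Function('v')(-18), Add(Mul(-6655, Pow(h, -1)), Mul(16746, Pow(5350, -1)))) = Add(Add(-2, Mul(Rational(1, 2), -18)), Add(Mul(-6655, Pow(15938, -1)), Mul(16746, Pow(5350, -1)))) = Add(Add(-2, -9), Add(Mul(-6655, Rational(1, 15938)), Mul(16746, Rational(1, 5350)))) = Add(-11, Add(Rational(-6655, 15938), Rational(8373, 2675))) = Add(-11, Rational(115646749, 42634150)) = Rational(-353328901, 42634150)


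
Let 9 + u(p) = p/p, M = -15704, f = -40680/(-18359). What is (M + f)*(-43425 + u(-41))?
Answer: 12520389909248/18359 ≈ 6.8198e+8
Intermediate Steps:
f = 40680/18359 (f = -40680*(-1/18359) = 40680/18359 ≈ 2.2158)
u(p) = -8 (u(p) = -9 + p/p = -9 + 1 = -8)
(M + f)*(-43425 + u(-41)) = (-15704 + 40680/18359)*(-43425 - 8) = -288269056/18359*(-43433) = 12520389909248/18359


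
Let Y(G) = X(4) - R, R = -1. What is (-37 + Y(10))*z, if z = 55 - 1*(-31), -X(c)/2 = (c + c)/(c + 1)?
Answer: -16856/5 ≈ -3371.2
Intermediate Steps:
X(c) = -4*c/(1 + c) (X(c) = -2*(c + c)/(c + 1) = -2*2*c/(1 + c) = -4*c/(1 + c))
z = 86 (z = 55 + 31 = 86)
Y(G) = -11/5 (Y(G) = -4*4/(1 + 4) - 1*(-1) = -4*4/5 + 1 = -4*4*⅕ + 1 = -16/5 + 1 = -11/5)
(-37 + Y(10))*z = (-37 - 11/5)*86 = -196/5*86 = -16856/5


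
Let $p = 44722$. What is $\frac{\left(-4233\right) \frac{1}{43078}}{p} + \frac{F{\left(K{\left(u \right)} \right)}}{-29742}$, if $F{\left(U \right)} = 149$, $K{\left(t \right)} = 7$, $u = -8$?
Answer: $- \frac{8446456205}{1685264224308} \approx -0.0050119$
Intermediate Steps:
$\frac{\left(-4233\right) \frac{1}{43078}}{p} + \frac{F{\left(K{\left(u \right)} \right)}}{-29742} = \frac{\left(-4233\right) \frac{1}{43078}}{44722} + \frac{149}{-29742} = \left(-4233\right) \frac{1}{43078} \cdot \frac{1}{44722} + 149 \left(- \frac{1}{29742}\right) = \left(- \frac{249}{2534}\right) \frac{1}{44722} - \frac{149}{29742} = - \frac{249}{113325548} - \frac{149}{29742} = - \frac{8446456205}{1685264224308}$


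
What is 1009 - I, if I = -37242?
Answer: 38251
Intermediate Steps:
1009 - I = 1009 - 1*(-37242) = 1009 + 37242 = 38251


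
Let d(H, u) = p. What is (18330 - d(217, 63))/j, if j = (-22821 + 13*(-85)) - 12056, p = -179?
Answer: -18509/35982 ≈ -0.51440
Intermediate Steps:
d(H, u) = -179
j = -35982 (j = (-22821 - 1105) - 12056 = -23926 - 12056 = -35982)
(18330 - d(217, 63))/j = (18330 - 1*(-179))/(-35982) = (18330 + 179)*(-1/35982) = 18509*(-1/35982) = -18509/35982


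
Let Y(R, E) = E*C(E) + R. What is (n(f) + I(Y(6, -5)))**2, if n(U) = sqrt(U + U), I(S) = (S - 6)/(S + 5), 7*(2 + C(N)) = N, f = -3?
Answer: -168479/29584 + 95*I*sqrt(6)/86 ≈ -5.6949 + 2.7058*I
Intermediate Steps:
C(N) = -2 + N/7
Y(R, E) = R + E*(-2 + E/7) (Y(R, E) = E*(-2 + E/7) + R = R + E*(-2 + E/7))
I(S) = (-6 + S)/(5 + S)
n(U) = sqrt(2)*sqrt(U) (n(U) = sqrt(2*U) = sqrt(2)*sqrt(U))
(n(f) + I(Y(6, -5)))**2 = (sqrt(2)*sqrt(-3) + (-6 + (6 + (1/7)*(-5)*(-14 - 5)))/(5 + (6 + (1/7)*(-5)*(-14 - 5))))**2 = (sqrt(2)*(I*sqrt(3)) + (-6 + (6 + (1/7)*(-5)*(-19)))/(5 + (6 + (1/7)*(-5)*(-19))))**2 = (I*sqrt(6) + (-6 + (6 + 95/7))/(5 + (6 + 95/7)))**2 = (I*sqrt(6) + (-6 + 137/7)/(5 + 137/7))**2 = (I*sqrt(6) + (95/7)/(172/7))**2 = (I*sqrt(6) + (7/172)*(95/7))**2 = (I*sqrt(6) + 95/172)**2 = (95/172 + I*sqrt(6))**2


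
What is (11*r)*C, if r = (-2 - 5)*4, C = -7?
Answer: 2156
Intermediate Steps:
r = -28 (r = -7*4 = -28)
(11*r)*C = (11*(-28))*(-7) = -308*(-7) = 2156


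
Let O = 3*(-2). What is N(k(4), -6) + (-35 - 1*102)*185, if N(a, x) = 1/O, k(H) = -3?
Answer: -152071/6 ≈ -25345.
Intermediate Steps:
O = -6
N(a, x) = -⅙ (N(a, x) = 1/(-6) = -⅙)
N(k(4), -6) + (-35 - 1*102)*185 = -⅙ + (-35 - 1*102)*185 = -⅙ + (-35 - 102)*185 = -⅙ - 137*185 = -⅙ - 25345 = -152071/6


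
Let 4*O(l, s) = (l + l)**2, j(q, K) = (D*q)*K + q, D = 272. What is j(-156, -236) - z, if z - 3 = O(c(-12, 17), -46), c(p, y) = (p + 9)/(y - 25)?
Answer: 640882743/64 ≈ 1.0014e+7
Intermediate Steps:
c(p, y) = (9 + p)/(-25 + y)
j(q, K) = q + 272*K*q (j(q, K) = (272*q)*K + q = 272*K*q + q = q + 272*K*q)
O(l, s) = l**2 (O(l, s) = (l + l)**2/4 = (2*l)**2/4 = (4*l**2)/4 = l**2)
z = 201/64 (z = 3 + ((9 - 12)/(-25 + 17))**2 = 3 + (-3/(-8))**2 = 3 + (-1/8*(-3))**2 = 3 + (3/8)**2 = 3 + 9/64 = 201/64 ≈ 3.1406)
j(-156, -236) - z = -156*(1 + 272*(-236)) - 1*201/64 = -156*(1 - 64192) - 201/64 = -156*(-64191) - 201/64 = 10013796 - 201/64 = 640882743/64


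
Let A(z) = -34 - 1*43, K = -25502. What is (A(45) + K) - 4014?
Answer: -29593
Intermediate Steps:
A(z) = -77 (A(z) = -34 - 43 = -77)
(A(45) + K) - 4014 = (-77 - 25502) - 4014 = -25579 - 4014 = -29593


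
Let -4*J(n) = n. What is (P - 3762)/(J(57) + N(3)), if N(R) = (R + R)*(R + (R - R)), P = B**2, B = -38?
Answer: -9272/15 ≈ -618.13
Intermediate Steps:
J(n) = -n/4
P = 1444 (P = (-38)**2 = 1444)
N(R) = 2*R**2 (N(R) = (2*R)*(R + 0) = (2*R)*R = 2*R**2)
(P - 3762)/(J(57) + N(3)) = (1444 - 3762)/(-1/4*57 + 2*3**2) = -2318/(-57/4 + 2*9) = -2318/(-57/4 + 18) = -2318/15/4 = -2318*4/15 = -9272/15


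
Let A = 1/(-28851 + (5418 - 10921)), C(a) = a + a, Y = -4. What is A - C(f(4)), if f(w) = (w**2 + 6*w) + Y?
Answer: -2473489/34354 ≈ -72.000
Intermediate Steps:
f(w) = -4 + w**2 + 6*w (f(w) = (w**2 + 6*w) - 4 = -4 + w**2 + 6*w)
C(a) = 2*a
A = -1/34354 (A = 1/(-28851 - 5503) = 1/(-34354) = -1/34354 ≈ -2.9109e-5)
A - C(f(4)) = -1/34354 - 2*(-4 + 4**2 + 6*4) = -1/34354 - 2*(-4 + 16 + 24) = -1/34354 - 2*36 = -1/34354 - 1*72 = -1/34354 - 72 = -2473489/34354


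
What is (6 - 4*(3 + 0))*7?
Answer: -42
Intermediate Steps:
(6 - 4*(3 + 0))*7 = (6 - 4*3)*7 = (6 - 12)*7 = -6*7 = -42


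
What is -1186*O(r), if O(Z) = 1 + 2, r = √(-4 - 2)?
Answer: -3558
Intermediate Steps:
r = I*√6 (r = √(-6) = I*√6 ≈ 2.4495*I)
O(Z) = 3
-1186*O(r) = -1186*3 = -3558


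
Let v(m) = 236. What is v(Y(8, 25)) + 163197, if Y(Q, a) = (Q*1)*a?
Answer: 163433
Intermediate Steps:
Y(Q, a) = Q*a
v(Y(8, 25)) + 163197 = 236 + 163197 = 163433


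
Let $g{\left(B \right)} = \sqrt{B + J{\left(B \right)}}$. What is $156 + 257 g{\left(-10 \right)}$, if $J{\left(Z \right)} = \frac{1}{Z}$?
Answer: $156 + \frac{257 i \sqrt{1010}}{10} \approx 156.0 + 816.76 i$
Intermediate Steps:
$g{\left(B \right)} = \sqrt{B + \frac{1}{B}}$
$156 + 257 g{\left(-10 \right)} = 156 + 257 \sqrt{-10 + \frac{1}{-10}} = 156 + 257 \sqrt{-10 - \frac{1}{10}} = 156 + 257 \sqrt{- \frac{101}{10}} = 156 + 257 \frac{i \sqrt{1010}}{10} = 156 + \frac{257 i \sqrt{1010}}{10}$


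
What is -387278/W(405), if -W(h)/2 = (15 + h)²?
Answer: 193639/176400 ≈ 1.0977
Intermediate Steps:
W(h) = -2*(15 + h)²
-387278/W(405) = -387278*(-1/(2*(15 + 405)²)) = -387278/((-2*420²)) = -387278/((-2*176400)) = -387278/(-352800) = -387278*(-1/352800) = 193639/176400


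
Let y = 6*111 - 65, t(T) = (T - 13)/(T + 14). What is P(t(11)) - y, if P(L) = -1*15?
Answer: -616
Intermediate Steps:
t(T) = (-13 + T)/(14 + T)
y = 601 (y = 666 - 65 = 601)
P(L) = -15
P(t(11)) - y = -15 - 1*601 = -15 - 601 = -616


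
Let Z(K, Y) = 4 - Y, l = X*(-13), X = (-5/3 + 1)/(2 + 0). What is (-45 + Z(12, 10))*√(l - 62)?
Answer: -17*I*√519 ≈ -387.29*I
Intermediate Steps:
X = -⅓ (X = (-5*⅓ + 1)/2 = (-5/3 + 1)*(½) = -⅔*½ = -⅓ ≈ -0.33333)
l = 13/3 (l = -⅓*(-13) = 13/3 ≈ 4.3333)
(-45 + Z(12, 10))*√(l - 62) = (-45 + (4 - 1*10))*√(13/3 - 62) = (-45 + (4 - 10))*√(-173/3) = (-45 - 6)*(I*√519/3) = -17*I*√519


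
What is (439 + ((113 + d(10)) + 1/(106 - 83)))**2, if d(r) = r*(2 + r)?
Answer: 238918849/529 ≈ 4.5164e+5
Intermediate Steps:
(439 + ((113 + d(10)) + 1/(106 - 83)))**2 = (439 + ((113 + 10*(2 + 10)) + 1/(106 - 83)))**2 = (439 + ((113 + 10*12) + 1/23))**2 = (439 + ((113 + 120) + 1/23))**2 = (439 + (233 + 1/23))**2 = (439 + 5360/23)**2 = (15457/23)**2 = 238918849/529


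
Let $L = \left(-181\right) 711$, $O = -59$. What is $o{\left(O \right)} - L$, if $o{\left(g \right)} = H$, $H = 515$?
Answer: $129206$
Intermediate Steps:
$o{\left(g \right)} = 515$
$L = -128691$
$o{\left(O \right)} - L = 515 - -128691 = 515 + 128691 = 129206$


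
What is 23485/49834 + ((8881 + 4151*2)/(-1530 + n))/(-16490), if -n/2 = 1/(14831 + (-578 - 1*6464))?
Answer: 2310902448631779/4896543481198760 ≈ 0.47195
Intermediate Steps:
n = -2/7789 (n = -2/(14831 + (-578 - 1*6464)) = -2/(14831 + (-578 - 6464)) = -2/(14831 - 7042) = -2/7789 ≈ -0.00025677)
23485/49834 + ((8881 + 4151*2)/(-1530 + n))/(-16490) = 23485/49834 + ((8881 + 4151*2)/(-1530 - 2/7789))/(-16490) = 23485*(1/49834) + ((8881 + 8302)/(-11917172/7789))*(-1/16490) = 23485/49834 + (17183*(-7789/11917172))*(-1/16490) = 23485/49834 - 133838387/11917172*(-1/16490) = 23485/49834 + 133838387/196514166280 = 2310902448631779/4896543481198760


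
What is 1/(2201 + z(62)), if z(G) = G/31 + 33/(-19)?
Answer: 19/41824 ≈ 0.00045428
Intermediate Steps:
z(G) = -33/19 + G/31 (z(G) = G*(1/31) + 33*(-1/19) = G/31 - 33/19 = -33/19 + G/31)
1/(2201 + z(62)) = 1/(2201 + (-33/19 + (1/31)*62)) = 1/(2201 + (-33/19 + 2)) = 1/(2201 + 5/19) = 1/(41824/19) = 19/41824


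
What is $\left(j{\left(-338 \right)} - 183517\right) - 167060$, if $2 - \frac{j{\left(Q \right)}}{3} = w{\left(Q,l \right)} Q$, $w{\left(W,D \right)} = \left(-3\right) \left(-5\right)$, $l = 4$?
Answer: $-335361$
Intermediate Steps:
$w{\left(W,D \right)} = 15$
$j{\left(Q \right)} = 6 - 45 Q$ ($j{\left(Q \right)} = 6 - 3 \cdot 15 Q = 6 - 45 Q$)
$\left(j{\left(-338 \right)} - 183517\right) - 167060 = \left(\left(6 - -15210\right) - 183517\right) - 167060 = \left(\left(6 + 15210\right) - 183517\right) - 167060 = \left(15216 - 183517\right) - 167060 = -168301 - 167060 = -335361$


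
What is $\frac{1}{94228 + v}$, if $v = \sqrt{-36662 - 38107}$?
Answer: $\frac{94228}{8878990753} - \frac{i \sqrt{74769}}{8878990753} \approx 1.0612 \cdot 10^{-5} - 3.0796 \cdot 10^{-8} i$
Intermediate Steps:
$v = i \sqrt{74769}$ ($v = \sqrt{-74769} = i \sqrt{74769} \approx 273.44 i$)
$\frac{1}{94228 + v} = \frac{1}{94228 + i \sqrt{74769}}$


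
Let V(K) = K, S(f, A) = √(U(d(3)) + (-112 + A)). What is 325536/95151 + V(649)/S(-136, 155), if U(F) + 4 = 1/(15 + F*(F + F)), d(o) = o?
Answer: 108512/31717 + 649*√10626/644 ≈ 107.30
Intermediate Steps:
U(F) = -4 + 1/(15 + 2*F²) (U(F) = -4 + 1/(15 + F*(F + F)) = -4 + 1/(15 + F*(2*F)) = -4 + 1/(15 + 2*F²))
S(f, A) = √(-3827/33 + A) (S(f, A) = √((-59 - 8*3²)/(15 + 2*3²) + (-112 + A)) = √((-59 - 8*9)/(15 + 2*9) + (-112 + A)) = √((-59 - 72)/(15 + 18) + (-112 + A)) = √(-131/33 + (-112 + A)) = √(-3827/33 + A))
325536/95151 + V(649)/S(-136, 155) = 325536/95151 + 649/((√(-126291 + 1089*155)/33)) = 325536*(1/95151) + 649/((√(-126291 + 168795)/33)) = 108512/31717 + 649/((√42504/33)) = 108512/31717 + 649/(((2*√10626)/33)) = 108512/31717 + 649/((2*√10626/33)) = 108512/31717 + 649*(√10626/644) = 108512/31717 + 649*√10626/644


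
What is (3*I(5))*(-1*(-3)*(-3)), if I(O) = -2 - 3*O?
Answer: 459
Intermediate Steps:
(3*I(5))*(-1*(-3)*(-3)) = (3*(-2 - 3*5))*(-1*(-3)*(-3)) = (3*(-2 - 15))*(3*(-3)) = (3*(-17))*(-9) = -51*(-9) = 459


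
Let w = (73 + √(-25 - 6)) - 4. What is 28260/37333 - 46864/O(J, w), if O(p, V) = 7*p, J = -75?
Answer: 1764410212/19599825 ≈ 90.022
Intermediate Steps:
w = 69 + I*√31 (w = (73 + √(-31)) - 4 = (73 + I*√31) - 4 = 69 + I*√31 ≈ 69.0 + 5.5678*I)
28260/37333 - 46864/O(J, w) = 28260/37333 - 46864/(7*(-75)) = 28260*(1/37333) - 46864/(-525) = 28260/37333 - 46864*(-1/525) = 28260/37333 + 46864/525 = 1764410212/19599825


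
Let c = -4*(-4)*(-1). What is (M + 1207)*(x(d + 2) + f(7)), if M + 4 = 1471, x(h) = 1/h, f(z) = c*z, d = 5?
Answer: -299106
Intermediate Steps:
c = -16 (c = 16*(-1) = -16)
f(z) = -16*z
M = 1467 (M = -4 + 1471 = 1467)
(M + 1207)*(x(d + 2) + f(7)) = (1467 + 1207)*(1/(5 + 2) - 16*7) = 2674*(1/7 - 112) = 2674*(-783/7) = -299106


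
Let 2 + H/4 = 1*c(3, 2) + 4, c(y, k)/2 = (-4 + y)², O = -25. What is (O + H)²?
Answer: 81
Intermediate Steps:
c(y, k) = 2*(-4 + y)²
H = 16 (H = -8 + 4*(1*(2*(-4 + 3)²) + 4) = -8 + 4*(1*(2*(-1)²) + 4) = -8 + 4*(1*(2*1) + 4) = -8 + 4*(1*2 + 4) = -8 + 4*(2 + 4) = -8 + 4*6 = -8 + 24 = 16)
(O + H)² = (-25 + 16)² = (-9)² = 81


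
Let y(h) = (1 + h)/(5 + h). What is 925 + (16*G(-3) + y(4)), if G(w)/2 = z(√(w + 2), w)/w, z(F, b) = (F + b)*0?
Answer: 8330/9 ≈ 925.56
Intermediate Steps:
y(h) = (1 + h)/(5 + h)
z(F, b) = 0
G(w) = 0 (G(w) = 2*(0/w) = 2*0 = 0)
925 + (16*G(-3) + y(4)) = 925 + (16*0 + (1 + 4)/(5 + 4)) = 925 + (0 + 5/9) = 925 + 5/9 = 8330/9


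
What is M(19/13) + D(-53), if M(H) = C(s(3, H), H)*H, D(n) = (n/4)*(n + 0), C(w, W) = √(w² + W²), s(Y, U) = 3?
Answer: 2809/4 + 19*√1882/169 ≈ 707.13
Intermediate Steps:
C(w, W) = √(W² + w²)
D(n) = n²/4 (D(n) = (n*(¼))*n = (n/4)*n = n²/4)
M(H) = H*√(9 + H²) (M(H) = √(H² + 3²)*H = √(H² + 9)*H = √(9 + H²)*H = H*√(9 + H²))
M(19/13) + D(-53) = (19/13)*√(9 + (19/13)²) + (¼)*(-53)² = (19*(1/13))*√(9 + (19*(1/13))²) + (¼)*2809 = 19*√(9 + (19/13)²)/13 + 2809/4 = 19*√(9 + 361/169)/13 + 2809/4 = 19*√(1882/169)/13 + 2809/4 = 19*(√1882/13)/13 + 2809/4 = 19*√1882/169 + 2809/4 = 2809/4 + 19*√1882/169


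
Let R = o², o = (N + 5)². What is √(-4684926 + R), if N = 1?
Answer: I*√4683630 ≈ 2164.2*I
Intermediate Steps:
o = 36 (o = (1 + 5)² = 6² = 36)
R = 1296 (R = 36² = 1296)
√(-4684926 + R) = √(-4684926 + 1296) = √(-4683630) = I*√4683630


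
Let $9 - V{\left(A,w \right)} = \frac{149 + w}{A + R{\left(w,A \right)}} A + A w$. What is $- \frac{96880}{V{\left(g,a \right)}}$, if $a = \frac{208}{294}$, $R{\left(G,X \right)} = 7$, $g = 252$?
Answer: $\frac{175643440}{570999} \approx 307.61$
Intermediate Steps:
$a = \frac{104}{147}$ ($a = 208 \cdot \frac{1}{294} = \frac{104}{147} \approx 0.70748$)
$V{\left(A,w \right)} = 9 - A w - \frac{A \left(149 + w\right)}{7 + A}$ ($V{\left(A,w \right)} = 9 - \left(\frac{149 + w}{A + 7} A + A w\right) = 9 - \left(\frac{149 + w}{7 + A} A + A w\right) = 9 - \left(\frac{A \left(149 + w\right)}{7 + A} + A w\right) = 9 - \left(A w + \frac{A \left(149 + w\right)}{7 + A}\right) = 9 - A w - \frac{A \left(149 + w\right)}{7 + A}$)
$- \frac{96880}{V{\left(g,a \right)}} = - \frac{96880}{\frac{1}{7 + 252} \left(63 - 35280 - \frac{104 \cdot 252^{2}}{147} - 2016 \cdot \frac{104}{147}\right)} = - \frac{96880}{\frac{1}{259} \left(63 - 35280 - \frac{104}{147} \cdot 63504 - \frac{9984}{7}\right)} = - \frac{96880}{\frac{1}{259} \left(63 - 35280 - 44928 - \frac{9984}{7}\right)} = - \frac{96880}{\frac{1}{259} \left(- \frac{570999}{7}\right)} = - \frac{96880}{- \frac{570999}{1813}} = \left(-96880\right) \left(- \frac{1813}{570999}\right) = \frac{175643440}{570999}$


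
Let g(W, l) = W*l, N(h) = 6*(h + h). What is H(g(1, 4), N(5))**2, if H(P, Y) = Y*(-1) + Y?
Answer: 0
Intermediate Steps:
N(h) = 12*h (N(h) = 6*(2*h) = 12*h)
H(P, Y) = 0 (H(P, Y) = -Y + Y = 0)
H(g(1, 4), N(5))**2 = 0**2 = 0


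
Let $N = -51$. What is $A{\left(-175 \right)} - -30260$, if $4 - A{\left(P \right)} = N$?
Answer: $30315$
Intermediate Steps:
$A{\left(P \right)} = 55$ ($A{\left(P \right)} = 4 - -51 = 4 + 51 = 55$)
$A{\left(-175 \right)} - -30260 = 55 - -30260 = 55 + 30260 = 30315$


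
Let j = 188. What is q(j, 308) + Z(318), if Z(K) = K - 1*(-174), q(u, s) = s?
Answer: 800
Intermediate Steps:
Z(K) = 174 + K (Z(K) = K + 174 = 174 + K)
q(j, 308) + Z(318) = 308 + (174 + 318) = 308 + 492 = 800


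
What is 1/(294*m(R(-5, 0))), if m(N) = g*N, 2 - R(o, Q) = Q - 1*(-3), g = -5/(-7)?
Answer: -1/210 ≈ -0.0047619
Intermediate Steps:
g = 5/7 (g = -5*(-⅐) = 5/7 ≈ 0.71429)
R(o, Q) = -1 - Q (R(o, Q) = 2 - (Q - 1*(-3)) = 2 - (Q + 3) = 2 - (3 + Q) = 2 + (-3 - Q) = -1 - Q)
m(N) = 5*N/7
1/(294*m(R(-5, 0))) = 1/(294*(5*(-1 - 1*0)/7)) = 1/(294*(5*(-1 + 0)/7)) = 1/(294*((5/7)*(-1))) = 1/(294*(-5/7)) = 1/(-210) = -1/210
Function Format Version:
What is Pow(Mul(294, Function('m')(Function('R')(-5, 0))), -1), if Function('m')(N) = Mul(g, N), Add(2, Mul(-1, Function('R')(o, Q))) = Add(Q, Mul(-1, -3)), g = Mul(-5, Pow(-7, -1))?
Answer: Rational(-1, 210) ≈ -0.0047619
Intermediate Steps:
g = Rational(5, 7) (g = Mul(-5, Rational(-1, 7)) = Rational(5, 7) ≈ 0.71429)
Function('R')(o, Q) = Add(-1, Mul(-1, Q)) (Function('R')(o, Q) = Add(2, Mul(-1, Add(Q, Mul(-1, -3)))) = Add(2, Mul(-1, Add(Q, 3))) = Add(2, Mul(-1, Add(3, Q))) = Add(2, Add(-3, Mul(-1, Q))) = Add(-1, Mul(-1, Q)))
Function('m')(N) = Mul(Rational(5, 7), N)
Pow(Mul(294, Function('m')(Function('R')(-5, 0))), -1) = Pow(Mul(294, Mul(Rational(5, 7), Add(-1, Mul(-1, 0)))), -1) = Pow(Mul(294, Mul(Rational(5, 7), Add(-1, 0))), -1) = Pow(Mul(294, Mul(Rational(5, 7), -1)), -1) = Pow(Mul(294, Rational(-5, 7)), -1) = Pow(-210, -1) = Rational(-1, 210)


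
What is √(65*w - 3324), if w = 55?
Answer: √251 ≈ 15.843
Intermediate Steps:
√(65*w - 3324) = √(65*55 - 3324) = √(3575 - 3324) = √251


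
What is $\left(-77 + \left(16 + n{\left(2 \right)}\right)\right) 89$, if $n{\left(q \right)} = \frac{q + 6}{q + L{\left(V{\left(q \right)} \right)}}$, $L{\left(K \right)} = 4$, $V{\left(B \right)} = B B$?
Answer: $- \frac{15931}{3} \approx -5310.3$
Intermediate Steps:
$V{\left(B \right)} = B^{2}$
$n{\left(q \right)} = \frac{6 + q}{4 + q}$ ($n{\left(q \right)} = \frac{q + 6}{q + 4} = \frac{6 + q}{4 + q}$)
$\left(-77 + \left(16 + n{\left(2 \right)}\right)\right) 89 = \left(-77 + \left(16 + \frac{6 + 2}{4 + 2}\right)\right) 89 = \left(-77 + \left(16 + \frac{1}{6} \cdot 8\right)\right) 89 = \left(-77 + \left(16 + \frac{4}{3}\right)\right) 89 = \left(-77 + \frac{52}{3}\right) 89 = \left(- \frac{179}{3}\right) 89 = - \frac{15931}{3}$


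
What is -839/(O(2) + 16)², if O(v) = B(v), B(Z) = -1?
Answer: -839/225 ≈ -3.7289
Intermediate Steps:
O(v) = -1
-839/(O(2) + 16)² = -839/(-1 + 16)² = -839/(15²) = -839/225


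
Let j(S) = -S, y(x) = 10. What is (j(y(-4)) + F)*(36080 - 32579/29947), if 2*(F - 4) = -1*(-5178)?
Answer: 2790815732523/29947 ≈ 9.3192e+7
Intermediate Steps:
F = 2593 (F = 4 + (-1*(-5178))/2 = 4 + (½)*5178 = 4 + 2589 = 2593)
(j(y(-4)) + F)*(36080 - 32579/29947) = (-1*10 + 2593)*(36080 - 32579/29947) = (-10 + 2593)*(36080 - 32579*1/29947) = 2583*(36080 - 32579/29947) = 2583*(1080455181/29947) = 2790815732523/29947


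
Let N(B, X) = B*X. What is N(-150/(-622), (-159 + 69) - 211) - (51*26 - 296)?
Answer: -342905/311 ≈ -1102.6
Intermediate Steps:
N(-150/(-622), (-159 + 69) - 211) - (51*26 - 296) = (-150/(-622))*((-159 + 69) - 211) - (51*26 - 296) = (-150*(-1/622))*(-90 - 211) - (1326 - 296) = (75/311)*(-301) - 1*1030 = -22575/311 - 1030 = -342905/311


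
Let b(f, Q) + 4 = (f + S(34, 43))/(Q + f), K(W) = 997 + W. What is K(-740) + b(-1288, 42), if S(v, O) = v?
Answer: 158246/623 ≈ 254.01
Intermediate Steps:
b(f, Q) = -4 + (34 + f)/(Q + f) (b(f, Q) = -4 + (f + 34)/(Q + f) = -4 + (34 + f)/(Q + f))
K(-740) + b(-1288, 42) = (997 - 740) + (34 - 4*42 - 3*(-1288))/(42 - 1288) = 257 + (34 - 168 + 3864)/(-1246) = 257 - 1/1246*3730 = 257 - 1865/623 = 158246/623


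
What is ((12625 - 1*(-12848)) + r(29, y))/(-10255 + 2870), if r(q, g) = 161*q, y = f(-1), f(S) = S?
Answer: -4306/1055 ≈ -4.0815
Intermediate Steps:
y = -1
((12625 - 1*(-12848)) + r(29, y))/(-10255 + 2870) = ((12625 - 1*(-12848)) + 161*29)/(-10255 + 2870) = ((12625 + 12848) + 4669)/(-7385) = (25473 + 4669)*(-1/7385) = 30142*(-1/7385) = -4306/1055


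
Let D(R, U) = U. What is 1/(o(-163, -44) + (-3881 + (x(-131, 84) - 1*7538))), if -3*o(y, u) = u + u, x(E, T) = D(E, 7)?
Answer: -3/34148 ≈ -8.7853e-5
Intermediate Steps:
x(E, T) = 7
o(y, u) = -2*u/3 (o(y, u) = -(u + u)/3 = -2*u/3)
1/(o(-163, -44) + (-3881 + (x(-131, 84) - 1*7538))) = 1/(-⅔*(-44) + (-3881 + (7 - 1*7538))) = 1/(88/3 + (-3881 + (7 - 7538))) = 1/(88/3 + (-3881 - 7531)) = 1/(88/3 - 11412) = 1/(-34148/3) = -3/34148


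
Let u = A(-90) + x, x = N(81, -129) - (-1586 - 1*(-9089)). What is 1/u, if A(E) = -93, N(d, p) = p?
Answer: -1/7725 ≈ -0.00012945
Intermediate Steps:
x = -7632 (x = -129 - (-1586 - 1*(-9089)) = -129 - (-1586 + 9089) = -129 - 1*7503 = -129 - 7503 = -7632)
u = -7725 (u = -93 - 7632 = -7725)
1/u = 1/(-7725) = -1/7725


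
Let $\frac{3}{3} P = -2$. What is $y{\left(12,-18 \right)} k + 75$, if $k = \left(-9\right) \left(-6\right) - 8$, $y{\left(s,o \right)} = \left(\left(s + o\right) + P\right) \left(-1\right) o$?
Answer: $-6549$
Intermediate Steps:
$P = -2$
$y{\left(s,o \right)} = o \left(2 - o - s\right)$ ($y{\left(s,o \right)} = \left(\left(s + o\right) - 2\right) \left(-1\right) o = \left(\left(o + s\right) - 2\right) \left(-1\right) o = \left(-2 + o + s\right) \left(-1\right) o = \left(2 - o - s\right) o = o \left(2 - o - s\right)$)
$k = 46$ ($k = 54 - 8 = 46$)
$y{\left(12,-18 \right)} k + 75 = - 18 \left(2 - -18 - 12\right) 46 + 75 = - 18 \left(2 + 18 - 12\right) 46 + 75 = \left(-18\right) 8 \cdot 46 + 75 = \left(-144\right) 46 + 75 = -6624 + 75 = -6549$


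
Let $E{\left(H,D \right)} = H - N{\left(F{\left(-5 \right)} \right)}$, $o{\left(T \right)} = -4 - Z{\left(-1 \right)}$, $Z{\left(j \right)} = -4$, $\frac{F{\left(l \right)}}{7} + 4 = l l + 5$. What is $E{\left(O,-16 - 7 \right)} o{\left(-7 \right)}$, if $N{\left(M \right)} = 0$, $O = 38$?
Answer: $0$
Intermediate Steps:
$F{\left(l \right)} = 7 + 7 l^{2}$ ($F{\left(l \right)} = -28 + 7 \left(l l + 5\right) = -28 + 7 \left(l^{2} + 5\right) = -28 + 7 \left(5 + l^{2}\right) = -28 + \left(35 + 7 l^{2}\right) = 7 + 7 l^{2}$)
$o{\left(T \right)} = 0$ ($o{\left(T \right)} = -4 - -4 = -4 + 4 = 0$)
$E{\left(H,D \right)} = H$ ($E{\left(H,D \right)} = H - 0 = H + 0 = H$)
$E{\left(O,-16 - 7 \right)} o{\left(-7 \right)} = 38 \cdot 0 = 0$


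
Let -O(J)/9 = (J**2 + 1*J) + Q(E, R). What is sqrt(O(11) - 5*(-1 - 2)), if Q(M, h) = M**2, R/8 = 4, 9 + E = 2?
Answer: I*sqrt(1614) ≈ 40.175*I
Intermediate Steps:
E = -7 (E = -9 + 2 = -7)
R = 32 (R = 8*4 = 32)
O(J) = -441 - 9*J - 9*J**2 (O(J) = -9*((J**2 + 1*J) + (-7)**2) = -9*((J**2 + J) + 49) = -9*((J + J**2) + 49) = -9*(49 + J + J**2) = -441 - 9*J - 9*J**2)
sqrt(O(11) - 5*(-1 - 2)) = sqrt((-441 - 9*11 - 9*11**2) - 5*(-1 - 2)) = sqrt((-441 - 99 - 9*121) - 5*(-3)) = sqrt((-441 - 99 - 1089) + 15) = sqrt(-1629 + 15) = sqrt(-1614) = I*sqrt(1614)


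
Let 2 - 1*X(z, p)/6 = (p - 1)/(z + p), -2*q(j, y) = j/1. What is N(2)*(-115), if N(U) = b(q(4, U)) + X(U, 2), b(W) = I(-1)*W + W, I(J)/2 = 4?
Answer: 1725/2 ≈ 862.50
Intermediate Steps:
I(J) = 8 (I(J) = 2*4 = 8)
q(j, y) = -j/2 (q(j, y) = -j/(2*1) = -j/2)
b(W) = 9*W (b(W) = 8*W + W = 9*W)
X(z, p) = 12 - 6*(-1 + p)/(p + z) (X(z, p) = 12 - 6*(p - 1)/(z + p) = 12 - 6*(-1 + p)/(p + z))
N(U) = -18 + 6*(3 + 2*U)/(2 + U) (N(U) = 9*(-½*4) + 6*(1 + 2 + 2*U)/(2 + U) = 9*(-2) + 6*(3 + 2*U)/(2 + U) = -18 + 6*(3 + 2*U)/(2 + U))
N(2)*(-115) = (6*(-3 - 1*2)/(2 + 2))*(-115) = (6*(-3 - 2)/4)*(-115) = (6*(¼)*(-5))*(-115) = -15/2*(-115) = 1725/2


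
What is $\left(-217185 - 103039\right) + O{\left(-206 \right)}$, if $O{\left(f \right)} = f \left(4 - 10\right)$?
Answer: $-318988$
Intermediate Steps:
$O{\left(f \right)} = - 6 f$ ($O{\left(f \right)} = f \left(-6\right) = - 6 f$)
$\left(-217185 - 103039\right) + O{\left(-206 \right)} = \left(-217185 - 103039\right) - -1236 = -320224 + 1236 = -318988$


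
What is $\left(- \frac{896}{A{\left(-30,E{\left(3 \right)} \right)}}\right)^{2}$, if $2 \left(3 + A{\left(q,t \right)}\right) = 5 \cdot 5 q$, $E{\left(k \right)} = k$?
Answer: $\frac{4096}{729} \approx 5.6187$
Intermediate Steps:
$A{\left(q,t \right)} = -3 + \frac{25 q}{2}$ ($A{\left(q,t \right)} = -3 + \frac{5 \cdot 5 q}{2} = -3 + \frac{25 q}{2}$)
$\left(- \frac{896}{A{\left(-30,E{\left(3 \right)} \right)}}\right)^{2} = \left(- \frac{896}{-3 + \frac{25}{2} \left(-30\right)}\right)^{2} = \left(- \frac{896}{-3 - 375}\right)^{2} = \left(- \frac{896}{-378}\right)^{2} = \left(\left(-896\right) \left(- \frac{1}{378}\right)\right)^{2} = \left(\frac{64}{27}\right)^{2} = \frac{4096}{729}$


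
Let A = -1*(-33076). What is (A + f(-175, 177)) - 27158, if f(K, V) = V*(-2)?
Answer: 5564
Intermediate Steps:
f(K, V) = -2*V
A = 33076
(A + f(-175, 177)) - 27158 = (33076 - 2*177) - 27158 = (33076 - 354) - 27158 = 32722 - 27158 = 5564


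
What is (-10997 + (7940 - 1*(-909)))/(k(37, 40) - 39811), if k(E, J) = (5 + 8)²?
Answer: 358/6607 ≈ 0.054185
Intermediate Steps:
k(E, J) = 169 (k(E, J) = 13² = 169)
(-10997 + (7940 - 1*(-909)))/(k(37, 40) - 39811) = (-10997 + (7940 - 1*(-909)))/(169 - 39811) = (-10997 + (7940 + 909))/(-39642) = (-10997 + 8849)*(-1/39642) = -2148*(-1/39642) = 358/6607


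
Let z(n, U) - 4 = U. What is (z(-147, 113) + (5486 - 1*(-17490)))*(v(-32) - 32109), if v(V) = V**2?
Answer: -717845905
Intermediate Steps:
z(n, U) = 4 + U
(z(-147, 113) + (5486 - 1*(-17490)))*(v(-32) - 32109) = ((4 + 113) + (5486 - 1*(-17490)))*((-32)**2 - 32109) = (117 + (5486 + 17490))*(1024 - 32109) = (117 + 22976)*(-31085) = 23093*(-31085) = -717845905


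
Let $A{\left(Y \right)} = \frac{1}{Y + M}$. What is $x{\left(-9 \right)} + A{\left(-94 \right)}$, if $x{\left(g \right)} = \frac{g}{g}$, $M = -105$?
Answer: $\frac{198}{199} \approx 0.99498$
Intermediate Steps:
$A{\left(Y \right)} = \frac{1}{-105 + Y}$ ($A{\left(Y \right)} = \frac{1}{Y - 105} = \frac{1}{-105 + Y}$)
$x{\left(g \right)} = 1$
$x{\left(-9 \right)} + A{\left(-94 \right)} = 1 + \frac{1}{-105 - 94} = 1 + \frac{1}{-199} = 1 - \frac{1}{199} = \frac{198}{199}$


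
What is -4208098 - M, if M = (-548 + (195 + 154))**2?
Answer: -4247699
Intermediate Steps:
M = 39601 (M = (-548 + 349)**2 = (-199)**2 = 39601)
-4208098 - M = -4208098 - 1*39601 = -4208098 - 39601 = -4247699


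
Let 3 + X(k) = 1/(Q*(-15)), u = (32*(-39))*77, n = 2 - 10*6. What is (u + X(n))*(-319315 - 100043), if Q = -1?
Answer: 201499282424/5 ≈ 4.0300e+10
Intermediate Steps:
n = -58 (n = 2 - 60 = -58)
u = -96096 (u = -1248*77 = -96096)
X(k) = -44/15 (X(k) = -3 + 1/(-1*(-15)) = -3 + 1/15 = -44/15)
(u + X(n))*(-319315 - 100043) = (-96096 - 44/15)*(-319315 - 100043) = -1441484/15*(-419358) = 201499282424/5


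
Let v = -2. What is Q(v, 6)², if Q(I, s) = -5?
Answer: 25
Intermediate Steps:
Q(v, 6)² = (-5)² = 25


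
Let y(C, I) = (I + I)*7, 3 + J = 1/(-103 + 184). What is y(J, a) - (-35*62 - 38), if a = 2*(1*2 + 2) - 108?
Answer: 808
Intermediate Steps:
J = -242/81 (J = -3 + 1/(-103 + 184) = -3 + 1/81 = -242/81 ≈ -2.9877)
a = -100 (a = 2*(2 + 2) - 108 = 2*4 - 108 = 8 - 108 = -100)
y(C, I) = 14*I (y(C, I) = (2*I)*7 = 14*I)
y(J, a) - (-35*62 - 38) = 14*(-100) - (-35*62 - 38) = -1400 - (-2170 - 38) = -1400 - 1*(-2208) = -1400 + 2208 = 808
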